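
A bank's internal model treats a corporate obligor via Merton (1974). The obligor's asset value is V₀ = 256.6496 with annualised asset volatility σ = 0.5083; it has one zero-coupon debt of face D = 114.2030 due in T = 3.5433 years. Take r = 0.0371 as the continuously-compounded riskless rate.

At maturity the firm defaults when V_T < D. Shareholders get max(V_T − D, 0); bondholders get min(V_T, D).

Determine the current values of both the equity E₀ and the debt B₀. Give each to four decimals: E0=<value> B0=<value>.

E0=168.7815 B0=87.8681

d₁ = [ln(V₀/D) + (r + σ²/2)T] / (σ√T)
   = [ln(256.6496/114.2030) + (0.0371 + 0.5·0.5083²)·3.5433] / (0.5083·√3.5433)
   = [0.809734 + 0.589196] / 0.956806 = 1.462082
d₂ = d₁ − σ√T = 1.462082 − 0.956806 = 0.505276
N(d₁) = 0.928141,  N(d₂) = 0.693318,  e^(−rT) = 0.876817
E₀ = V₀·N(d₁) − D·e^(−rT)·N(d₂)
   = 256.6496·0.928141 − 114.2030·0.876817·0.693318 = 168.781458
B₀ = V₀ − E₀ = 256.6496 − 168.781458 = 87.868142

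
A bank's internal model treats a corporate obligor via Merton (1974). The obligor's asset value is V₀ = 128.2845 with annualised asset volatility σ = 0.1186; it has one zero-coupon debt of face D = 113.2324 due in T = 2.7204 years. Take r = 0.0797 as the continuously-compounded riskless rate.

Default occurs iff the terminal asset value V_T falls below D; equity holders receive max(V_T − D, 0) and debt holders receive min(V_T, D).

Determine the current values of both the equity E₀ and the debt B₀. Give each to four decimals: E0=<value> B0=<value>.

E0=37.4675 B0=90.8170

d₁ = [ln(V₀/D) + (r + σ²/2)T] / (σ√T)
   = [ln(128.2845/113.2324) + (0.0797 + 0.5·0.1186²)·2.7204] / (0.1186·√2.7204)
   = [0.124808 + 0.235948] / 0.195615 = 1.844222
d₂ = d₁ − σ√T = 1.844222 − 0.195615 = 1.648607
N(d₁) = 0.967425,  N(d₂) = 0.950386,  e^(−rT) = 0.805078
E₀ = V₀·N(d₁) − D·e^(−rT)·N(d₂)
   = 128.2845·0.967425 − 113.2324·0.805078·0.950386 = 37.467508
B₀ = V₀ − E₀ = 128.2845 − 37.467508 = 90.816992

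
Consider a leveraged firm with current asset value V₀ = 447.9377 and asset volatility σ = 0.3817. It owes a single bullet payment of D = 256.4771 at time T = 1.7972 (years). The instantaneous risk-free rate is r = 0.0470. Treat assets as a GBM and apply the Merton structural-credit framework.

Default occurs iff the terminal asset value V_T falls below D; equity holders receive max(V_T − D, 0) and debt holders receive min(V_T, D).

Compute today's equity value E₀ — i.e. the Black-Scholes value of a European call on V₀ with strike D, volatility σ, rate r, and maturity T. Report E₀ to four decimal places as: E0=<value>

d₁ = [ln(V₀/D) + (r + σ²/2)T] / (σ√T)
   = [ln(447.9377/256.4771) + (0.0470 + 0.5·0.3817²)·1.7972] / (0.3817·√1.7972)
   = [0.557615 + 0.215390] / 0.511706 = 1.510643
d₂ = d₁ − σ√T = 1.510643 − 0.511706 = 0.998937
N(d₁) = 0.934560,  N(d₂) = 0.841087,  e^(−rT) = 0.919001
E₀ = V₀·N(d₁) − D·e^(−rT)·N(d₂)
   = 447.9377·0.934560 − 256.4771·0.919001·0.841087 = 220.378261

E0=220.3783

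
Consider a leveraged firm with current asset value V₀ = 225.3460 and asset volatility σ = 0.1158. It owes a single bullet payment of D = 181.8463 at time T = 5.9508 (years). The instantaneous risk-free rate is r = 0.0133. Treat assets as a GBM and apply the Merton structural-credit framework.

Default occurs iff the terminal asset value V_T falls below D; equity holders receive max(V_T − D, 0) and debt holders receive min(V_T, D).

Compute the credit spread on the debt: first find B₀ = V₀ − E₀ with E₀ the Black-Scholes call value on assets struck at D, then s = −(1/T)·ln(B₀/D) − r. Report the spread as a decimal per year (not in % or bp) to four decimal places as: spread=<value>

d₁ = [ln(V₀/D) + (r + σ²/2)T] / (σ√T)
   = [ln(225.3460/181.8463) + (0.0133 + 0.5·0.1158²)·5.9508] / (0.1158·√5.9508)
   = [0.214475 + 0.119045] / 0.282486 = 1.180662
d₂ = d₁ − σ√T = 1.180662 − 0.282486 = 0.898176
N(d₁) = 0.881131,  N(d₂) = 0.815454,  e^(−rT) = 0.923905
E₀ = V₀·N(d₁) − D·e^(−rT)·N(d₂)
   = 225.3460·0.881131 − 181.8463·0.923905·0.815454 = 61.555989
B₀ = V₀ − E₀ = 225.3460 − 61.555989 = 163.790011
spread = −(1/T)·ln(B₀/D) − r = −(1/5.9508)·ln(163.790011/181.8463) − 0.0133 = 0.00427354

spread=0.0043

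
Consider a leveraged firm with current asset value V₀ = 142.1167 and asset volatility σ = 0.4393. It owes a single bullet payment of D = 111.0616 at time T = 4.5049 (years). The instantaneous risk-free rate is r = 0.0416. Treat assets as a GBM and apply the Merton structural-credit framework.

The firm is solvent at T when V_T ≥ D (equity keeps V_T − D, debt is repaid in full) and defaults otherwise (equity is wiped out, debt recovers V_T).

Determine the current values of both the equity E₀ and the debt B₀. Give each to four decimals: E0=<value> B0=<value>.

d₁ = [ln(V₀/D) + (r + σ²/2)T] / (σ√T)
   = [ln(142.1167/111.0616) + (0.0416 + 0.5·0.4393²)·4.5049] / (0.4393·√4.5049)
   = [0.246564 + 0.622092] / 0.932403 = 0.931630
d₂ = d₁ − σ√T = 0.931630 − 0.932403 = -0.000773
N(d₁) = 0.824236,  N(d₂) = 0.499692,  e^(−rT) = 0.829109
E₀ = V₀·N(d₁) − D·e^(−rT)·N(d₂)
   = 142.1167·0.824236 − 111.0616·0.829109·0.499692 = 71.125045
B₀ = V₀ − E₀ = 142.1167 − 71.125045 = 70.991655

E0=71.1250 B0=70.9917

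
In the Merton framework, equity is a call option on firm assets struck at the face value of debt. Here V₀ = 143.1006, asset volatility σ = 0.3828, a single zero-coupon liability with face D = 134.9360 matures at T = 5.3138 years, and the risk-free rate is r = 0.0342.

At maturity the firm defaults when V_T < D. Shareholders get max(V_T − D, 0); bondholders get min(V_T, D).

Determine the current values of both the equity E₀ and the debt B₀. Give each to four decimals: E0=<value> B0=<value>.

E0=60.3655 B0=82.7351

d₁ = [ln(V₀/D) + (r + σ²/2)T] / (σ√T)
   = [ln(143.1006/134.9360) + (0.0342 + 0.5·0.3828²)·5.3138] / (0.3828·√5.3138)
   = [0.058747 + 0.571063] / 0.882418 = 0.713732
d₂ = d₁ − σ√T = 0.713732 − 0.882418 = -0.168686
N(d₁) = 0.762304,  N(d₂) = 0.433022,  e^(−rT) = 0.833825
E₀ = V₀·N(d₁) − D·e^(−rT)·N(d₂)
   = 143.1006·0.762304 − 134.9360·0.833825·0.433022 = 60.365533
B₀ = V₀ − E₀ = 143.1006 − 60.365533 = 82.735067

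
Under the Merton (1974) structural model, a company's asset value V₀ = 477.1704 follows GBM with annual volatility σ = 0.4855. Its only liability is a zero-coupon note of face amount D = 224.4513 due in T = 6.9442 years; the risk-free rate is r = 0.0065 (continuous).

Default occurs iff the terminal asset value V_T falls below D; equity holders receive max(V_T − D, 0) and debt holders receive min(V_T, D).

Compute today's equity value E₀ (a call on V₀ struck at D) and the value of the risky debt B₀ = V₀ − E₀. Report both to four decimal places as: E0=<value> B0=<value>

E0=322.0108 B0=155.1596

d₁ = [ln(V₀/D) + (r + σ²/2)T] / (σ√T)
   = [ln(477.1704/224.4513) + (0.0065 + 0.5·0.4855²)·6.9442] / (0.4855·√6.9442)
   = [0.754215 + 0.863547] / 1.279382 = 1.264487
d₂ = d₁ − σ√T = 1.264487 − 1.279382 = -0.014896
N(d₁) = 0.896972,  N(d₂) = 0.494058,  e^(−rT) = 0.955866
E₀ = V₀·N(d₁) − D·e^(−rT)·N(d₂)
   = 477.1704·0.896972 − 224.4513·0.955866·0.494058 = 322.010811
B₀ = V₀ − E₀ = 477.1704 − 322.010811 = 155.159589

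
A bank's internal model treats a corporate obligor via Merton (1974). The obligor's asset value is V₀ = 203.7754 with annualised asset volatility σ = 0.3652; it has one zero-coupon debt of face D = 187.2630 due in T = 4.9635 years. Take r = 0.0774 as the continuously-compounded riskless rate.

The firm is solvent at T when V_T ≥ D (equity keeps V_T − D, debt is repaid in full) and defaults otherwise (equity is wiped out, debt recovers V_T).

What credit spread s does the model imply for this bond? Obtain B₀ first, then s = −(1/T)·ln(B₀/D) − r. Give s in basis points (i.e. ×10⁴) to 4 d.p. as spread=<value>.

d₁ = [ln(V₀/D) + (r + σ²/2)T] / (σ√T)
   = [ln(203.7754/187.2630) + (0.0774 + 0.5·0.3652²)·4.9635] / (0.3652·√4.9635)
   = [0.084504 + 0.715168] / 0.813626 = 0.982851
d₂ = d₁ − σ√T = 0.982851 − 0.813626 = 0.169225
N(d₁) = 0.837160,  N(d₂) = 0.567190,  e^(−rT) = 0.681012
E₀ = V₀·N(d₁) − D·e^(−rT)·N(d₂)
   = 203.7754·0.837160 − 187.2630·0.681012·0.567190 = 98.259672
B₀ = V₀ − E₀ = 203.7754 − 98.259672 = 105.515728
spread = −(1/T)·ln(B₀/D) − r = −(1/4.9635)·ln(105.515728/187.2630) − 0.0774 = 0.03817450
in basis points: 0.03817450 × 10⁴ = 381.7450 bp

spread=381.7450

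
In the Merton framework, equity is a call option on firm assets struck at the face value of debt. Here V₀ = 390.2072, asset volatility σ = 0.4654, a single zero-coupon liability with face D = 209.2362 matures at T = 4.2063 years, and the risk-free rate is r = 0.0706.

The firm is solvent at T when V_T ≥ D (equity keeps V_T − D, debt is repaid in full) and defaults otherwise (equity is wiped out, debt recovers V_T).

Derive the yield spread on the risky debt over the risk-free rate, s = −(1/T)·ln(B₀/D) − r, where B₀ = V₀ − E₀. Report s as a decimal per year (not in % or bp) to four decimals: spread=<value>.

spread=0.0319

d₁ = [ln(V₀/D) + (r + σ²/2)T] / (σ√T)
   = [ln(390.2072/209.2362) + (0.0706 + 0.5·0.4654²)·4.2063] / (0.4654·√4.2063)
   = [0.623214 + 0.752501] / 0.954501 = 1.441292
d₂ = d₁ − σ√T = 1.441292 − 0.954501 = 0.486791
N(d₁) = 0.925249,  N(d₂) = 0.686797,  e^(−rT) = 0.743070
E₀ = V₀·N(d₁) − D·e^(−rT)·N(d₂)
   = 390.2072·0.925249 − 209.2362·0.743070·0.686797 = 254.257568
B₀ = V₀ − E₀ = 390.2072 − 254.257568 = 135.949632
spread = −(1/T)·ln(B₀/D) − r = −(1/4.2063)·ln(135.949632/209.2362) − 0.0706 = 0.03190797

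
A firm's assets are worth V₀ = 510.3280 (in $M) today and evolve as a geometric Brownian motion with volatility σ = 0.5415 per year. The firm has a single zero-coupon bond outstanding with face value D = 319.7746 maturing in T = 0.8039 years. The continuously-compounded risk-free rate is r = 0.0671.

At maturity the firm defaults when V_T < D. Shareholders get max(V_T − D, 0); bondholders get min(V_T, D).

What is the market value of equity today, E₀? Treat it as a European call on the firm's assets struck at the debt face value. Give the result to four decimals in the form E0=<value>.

E0=220.8756

d₁ = [ln(V₀/D) + (r + σ²/2)T] / (σ√T)
   = [ln(510.3280/319.7746) + (0.0671 + 0.5·0.5415²)·0.8039] / (0.5415·√0.8039)
   = [0.467437 + 0.171802] / 0.485511 = 1.316631
d₂ = d₁ − σ√T = 1.316631 − 0.485511 = 0.831120
N(d₁) = 0.906019,  N(d₂) = 0.797047,  e^(−rT) = 0.947487
E₀ = V₀·N(d₁) − D·e^(−rT)·N(d₂)
   = 510.3280·0.906019 − 319.7746·0.947487·0.797047 = 220.875587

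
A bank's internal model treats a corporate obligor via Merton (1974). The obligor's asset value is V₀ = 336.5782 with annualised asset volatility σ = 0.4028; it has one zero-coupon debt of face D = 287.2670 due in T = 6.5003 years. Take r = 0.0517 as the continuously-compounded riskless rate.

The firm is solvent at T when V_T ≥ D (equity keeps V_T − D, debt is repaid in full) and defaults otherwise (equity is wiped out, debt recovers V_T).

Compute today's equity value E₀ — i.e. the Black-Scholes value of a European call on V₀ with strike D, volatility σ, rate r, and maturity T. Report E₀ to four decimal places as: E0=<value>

E0=182.7503

d₁ = [ln(V₀/D) + (r + σ²/2)T] / (σ√T)
   = [ln(336.5782/287.2670) + (0.0517 + 0.5·0.4028²)·6.5003] / (0.4028·√6.5003)
   = [0.158418 + 0.863395] / 1.026966 = 0.994983
d₂ = d₁ − σ√T = 0.994983 − 1.026966 = -0.031983
N(d₁) = 0.840128,  N(d₂) = 0.487243,  e^(−rT) = 0.714576
E₀ = V₀·N(d₁) − D·e^(−rT)·N(d₂)
   = 336.5782·0.840128 − 287.2670·0.714576·0.487243 = 182.750328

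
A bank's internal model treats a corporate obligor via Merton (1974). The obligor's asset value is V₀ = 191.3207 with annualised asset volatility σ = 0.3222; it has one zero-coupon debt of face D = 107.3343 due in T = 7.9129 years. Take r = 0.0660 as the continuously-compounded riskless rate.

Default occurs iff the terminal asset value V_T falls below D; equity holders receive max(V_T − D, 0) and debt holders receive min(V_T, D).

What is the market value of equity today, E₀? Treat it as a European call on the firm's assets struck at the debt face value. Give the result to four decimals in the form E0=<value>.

E0=132.7405

d₁ = [ln(V₀/D) + (r + σ²/2)T] / (σ√T)
   = [ln(191.3207/107.3343) + (0.0660 + 0.5·0.3222²)·7.9129] / (0.3222·√7.9129)
   = [0.578003 + 0.932982] / 0.906345 = 1.667119
d₂ = d₁ − σ√T = 1.667119 − 0.906345 = 0.760775
N(d₁) = 0.952255,  N(d₂) = 0.776604,  e^(−rT) = 0.593184
E₀ = V₀·N(d₁) − D·e^(−rT)·N(d₂)
   = 191.3207·0.952255 − 107.3343·0.593184·0.776604 = 132.740463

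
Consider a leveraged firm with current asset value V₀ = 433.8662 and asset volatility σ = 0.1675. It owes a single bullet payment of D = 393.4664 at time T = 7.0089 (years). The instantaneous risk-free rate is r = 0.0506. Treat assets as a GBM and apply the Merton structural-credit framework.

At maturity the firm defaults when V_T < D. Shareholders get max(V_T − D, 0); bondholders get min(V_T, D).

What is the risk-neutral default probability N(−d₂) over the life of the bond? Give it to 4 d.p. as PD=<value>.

PD=0.2123

d₁ = [ln(V₀/D) + (r + σ²/2)T] / (σ√T)
   = [ln(433.8662/393.4664) + (0.0506 + 0.5·0.1675²)·7.0089] / (0.1675·√7.0089)
   = [0.097741 + 0.452972] / 0.443445 = 1.241896
d₂ = d₁ − σ√T = 1.241896 − 0.443445 = 0.798451
risk-neutral PD = N(−d₂) = N(-0.798451) = 0.212304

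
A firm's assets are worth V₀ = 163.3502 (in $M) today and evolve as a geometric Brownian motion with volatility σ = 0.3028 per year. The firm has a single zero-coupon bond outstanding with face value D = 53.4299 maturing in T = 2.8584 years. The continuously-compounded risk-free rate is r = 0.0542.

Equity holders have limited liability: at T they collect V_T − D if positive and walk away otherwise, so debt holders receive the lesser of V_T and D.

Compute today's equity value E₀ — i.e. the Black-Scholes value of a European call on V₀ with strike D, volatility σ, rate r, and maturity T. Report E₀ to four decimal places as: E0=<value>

d₁ = [ln(V₀/D) + (r + σ²/2)T] / (σ√T)
   = [ln(163.3502/53.4299) + (0.0542 + 0.5·0.3028²)·2.8584] / (0.3028·√2.8584)
   = [1.117526 + 0.285966] / 0.511938 = 2.741526
d₂ = d₁ − σ√T = 2.741526 − 0.511938 = 2.229588
N(d₁) = 0.996942,  N(d₂) = 0.987113,  e^(−rT) = 0.856479
E₀ = V₀·N(d₁) − D·e^(−rT)·N(d₂)
   = 163.3502·0.996942 − 53.4299·0.856479·0.987113 = 117.678872

E0=117.6789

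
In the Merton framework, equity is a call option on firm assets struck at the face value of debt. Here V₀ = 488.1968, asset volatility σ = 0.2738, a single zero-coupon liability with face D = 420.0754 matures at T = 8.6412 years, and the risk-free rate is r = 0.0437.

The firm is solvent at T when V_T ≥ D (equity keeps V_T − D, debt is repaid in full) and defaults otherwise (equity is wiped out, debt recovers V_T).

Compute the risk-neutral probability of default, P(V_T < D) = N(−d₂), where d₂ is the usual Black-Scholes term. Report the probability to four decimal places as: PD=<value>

PD=0.4000

d₁ = [ln(V₀/D) + (r + σ²/2)T] / (σ√T)
   = [ln(488.1968/420.0754) + (0.0437 + 0.5·0.2738²)·8.6412] / (0.2738·√8.6412)
   = [0.150284 + 0.701520] / 0.804860 = 1.058326
d₂ = d₁ − σ√T = 1.058326 − 0.804860 = 0.253466
risk-neutral PD = N(−d₂) = N(-0.253466) = 0.399954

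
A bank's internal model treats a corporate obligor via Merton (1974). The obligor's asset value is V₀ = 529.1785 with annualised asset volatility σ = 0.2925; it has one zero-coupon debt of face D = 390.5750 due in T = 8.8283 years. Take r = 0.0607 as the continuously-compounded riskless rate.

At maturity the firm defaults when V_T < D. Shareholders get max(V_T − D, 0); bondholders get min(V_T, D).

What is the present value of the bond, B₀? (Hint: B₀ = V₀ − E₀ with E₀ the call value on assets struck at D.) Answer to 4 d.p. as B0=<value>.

d₁ = [ln(V₀/D) + (r + σ²/2)T] / (σ√T)
   = [ln(529.1785/390.5750) + (0.0607 + 0.5·0.2925²)·8.8283] / (0.2925·√8.8283)
   = [0.303706 + 0.913536] / 0.869089 = 1.400595
d₂ = d₁ − σ√T = 1.400595 − 0.869089 = 0.531505
N(d₁) = 0.919332,  N(d₂) = 0.702466,  e^(−rT) = 0.585155
E₀ = V₀·N(d₁) − D·e^(−rT)·N(d₂)
   = 529.1785·0.919332 − 390.5750·0.585155·0.702466 = 325.944433
B₀ = V₀ − E₀ = 529.1785 − 325.944433 = 203.234067

B0=203.2341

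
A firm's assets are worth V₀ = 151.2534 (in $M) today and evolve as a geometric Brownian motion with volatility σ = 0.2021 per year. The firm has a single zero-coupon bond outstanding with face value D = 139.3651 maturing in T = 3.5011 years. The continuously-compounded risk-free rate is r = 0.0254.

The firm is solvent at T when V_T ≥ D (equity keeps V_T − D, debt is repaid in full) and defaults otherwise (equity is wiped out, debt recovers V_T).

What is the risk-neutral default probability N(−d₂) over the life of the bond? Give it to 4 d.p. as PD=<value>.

PD=0.3964

d₁ = [ln(V₀/D) + (r + σ²/2)T] / (σ√T)
   = [ln(151.2534/139.3651) + (0.0254 + 0.5·0.2021²)·3.5011] / (0.2021·√3.5011)
   = [0.081859 + 0.160428] / 0.378154 = 0.640712
d₂ = d₁ − σ√T = 0.640712 − 0.378154 = 0.262558
risk-neutral PD = N(−d₂) = N(-0.262558) = 0.396446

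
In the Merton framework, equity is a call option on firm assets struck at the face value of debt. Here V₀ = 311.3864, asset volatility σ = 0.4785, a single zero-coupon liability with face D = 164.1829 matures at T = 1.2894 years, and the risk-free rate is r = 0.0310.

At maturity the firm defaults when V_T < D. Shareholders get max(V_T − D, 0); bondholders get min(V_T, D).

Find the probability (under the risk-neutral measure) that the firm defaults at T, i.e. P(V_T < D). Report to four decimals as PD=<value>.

d₁ = [ln(V₀/D) + (r + σ²/2)T] / (σ√T)
   = [ln(311.3864/164.1829) + (0.0310 + 0.5·0.4785²)·1.2894] / (0.4785·√1.2894)
   = [0.640054 + 0.187583] / 0.543345 = 1.523225
d₂ = d₁ − σ√T = 1.523225 − 0.543345 = 0.979880
risk-neutral PD = N(−d₂) = N(-0.979880) = 0.163573

PD=0.1636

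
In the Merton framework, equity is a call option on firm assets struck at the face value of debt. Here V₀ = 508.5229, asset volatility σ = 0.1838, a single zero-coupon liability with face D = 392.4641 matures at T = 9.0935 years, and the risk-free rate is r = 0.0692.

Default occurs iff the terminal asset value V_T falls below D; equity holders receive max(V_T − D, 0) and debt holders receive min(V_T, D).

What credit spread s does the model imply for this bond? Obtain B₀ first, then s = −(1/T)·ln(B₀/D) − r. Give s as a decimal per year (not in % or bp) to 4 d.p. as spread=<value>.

spread=0.0022

d₁ = [ln(V₀/D) + (r + σ²/2)T] / (σ√T)
   = [ln(508.5229/392.4641) + (0.0692 + 0.5·0.1838²)·9.0935] / (0.1838·√9.0935)
   = [0.259065 + 0.782871] / 0.554257 = 1.879879
d₂ = d₁ − σ√T = 1.879879 − 0.554257 = 1.325622
N(d₁) = 0.969938,  N(d₂) = 0.907518,  e^(−rT) = 0.532981
E₀ = V₀·N(d₁) − D·e^(−rT)·N(d₂)
   = 508.5229·0.969938 − 392.4641·0.532981·0.907518 = 303.404861
B₀ = V₀ − E₀ = 508.5229 − 303.404861 = 205.118039
spread = −(1/T)·ln(B₀/D) − r = −(1/9.0935)·ln(205.118039/392.4641) − 0.0692 = 0.00215420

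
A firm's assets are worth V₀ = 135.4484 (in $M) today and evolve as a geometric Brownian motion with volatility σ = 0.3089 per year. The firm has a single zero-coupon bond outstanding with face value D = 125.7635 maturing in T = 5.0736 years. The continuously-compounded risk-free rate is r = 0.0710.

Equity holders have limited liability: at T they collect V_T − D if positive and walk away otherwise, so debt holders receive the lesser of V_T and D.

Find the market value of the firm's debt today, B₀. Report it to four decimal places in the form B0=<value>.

d₁ = [ln(V₀/D) + (r + σ²/2)T] / (σ√T)
   = [ln(135.4484/125.7635) + (0.0710 + 0.5·0.3089²)·5.0736] / (0.3089·√5.0736)
   = [0.074188 + 0.602285] / 0.695787 = 0.972242
d₂ = d₁ − σ√T = 0.972242 − 0.695787 = 0.276455
N(d₁) = 0.834535,  N(d₂) = 0.608901,  e^(−rT) = 0.697519
E₀ = V₀·N(d₁) − D·e^(−rT)·N(d₂)
   = 135.4484·0.834535 − 125.7635·0.697519·0.608901 = 59.622159
B₀ = V₀ − E₀ = 135.4484 − 59.622159 = 75.826241

B0=75.8262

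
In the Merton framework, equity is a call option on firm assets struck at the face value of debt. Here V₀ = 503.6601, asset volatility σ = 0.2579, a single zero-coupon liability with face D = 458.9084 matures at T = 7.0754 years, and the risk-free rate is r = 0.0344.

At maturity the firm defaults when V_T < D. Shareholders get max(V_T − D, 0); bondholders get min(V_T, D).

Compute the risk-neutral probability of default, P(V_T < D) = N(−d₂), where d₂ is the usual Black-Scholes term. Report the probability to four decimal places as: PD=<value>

d₁ = [ln(V₀/D) + (r + σ²/2)T] / (σ√T)
   = [ln(503.6601/458.9084) + (0.0344 + 0.5·0.2579²)·7.0754] / (0.2579·√7.0754)
   = [0.093051 + 0.478695] / 0.686004 = 0.833443
d₂ = d₁ − σ√T = 0.833443 − 0.686004 = 0.147439
risk-neutral PD = N(−d₂) = N(-0.147439) = 0.441393

PD=0.4414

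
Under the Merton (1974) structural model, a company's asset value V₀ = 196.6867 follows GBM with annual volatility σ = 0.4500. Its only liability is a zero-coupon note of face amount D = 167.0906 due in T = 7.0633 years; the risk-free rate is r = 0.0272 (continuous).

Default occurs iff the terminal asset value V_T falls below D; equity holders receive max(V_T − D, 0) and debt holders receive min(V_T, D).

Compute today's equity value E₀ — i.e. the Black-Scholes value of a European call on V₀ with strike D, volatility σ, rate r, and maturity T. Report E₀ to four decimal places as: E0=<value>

E0=107.5887

d₁ = [ln(V₀/D) + (r + σ²/2)T] / (σ√T)
   = [ln(196.6867/167.0906) + (0.0272 + 0.5·0.4500²)·7.0633] / (0.4500·√7.0633)
   = [0.163076 + 0.907281] / 1.195959 = 0.894978
d₂ = d₁ − σ√T = 0.894978 − 1.195959 = -0.300981
N(d₁) = 0.814601,  N(d₂) = 0.381714,  e^(−rT) = 0.825206
E₀ = V₀·N(d₁) − D·e^(−rT)·N(d₂)
   = 196.6867·0.814601 − 167.0906·0.825206·0.381714 = 107.588697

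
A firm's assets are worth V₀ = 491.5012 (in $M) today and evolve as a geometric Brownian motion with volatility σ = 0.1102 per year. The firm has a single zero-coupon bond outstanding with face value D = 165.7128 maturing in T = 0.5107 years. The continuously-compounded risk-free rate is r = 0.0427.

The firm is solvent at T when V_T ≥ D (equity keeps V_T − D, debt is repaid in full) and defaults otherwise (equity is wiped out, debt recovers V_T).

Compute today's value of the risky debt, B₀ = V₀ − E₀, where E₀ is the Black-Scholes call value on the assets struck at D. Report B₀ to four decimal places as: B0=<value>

B0=162.1382

d₁ = [ln(V₀/D) + (r + σ²/2)T] / (σ√T)
   = [ln(491.5012/165.7128) + (0.0427 + 0.5·0.1102²)·0.5107] / (0.1102·√0.5107)
   = [1.087208 + 0.024908] / 0.078753 = 14.121655
d₂ = d₁ − σ√T = 14.121655 − 0.078753 = 14.042902
N(d₁) = 1.000000,  N(d₂) = 1.000000,  e^(−rT) = 0.978429
E₀ = V₀·N(d₁) − D·e^(−rT)·N(d₂)
   = 491.5012·1.000000 − 165.7128·0.978429·1.000000 = 329.362964
B₀ = V₀ − E₀ = 491.5012 − 329.362964 = 162.138236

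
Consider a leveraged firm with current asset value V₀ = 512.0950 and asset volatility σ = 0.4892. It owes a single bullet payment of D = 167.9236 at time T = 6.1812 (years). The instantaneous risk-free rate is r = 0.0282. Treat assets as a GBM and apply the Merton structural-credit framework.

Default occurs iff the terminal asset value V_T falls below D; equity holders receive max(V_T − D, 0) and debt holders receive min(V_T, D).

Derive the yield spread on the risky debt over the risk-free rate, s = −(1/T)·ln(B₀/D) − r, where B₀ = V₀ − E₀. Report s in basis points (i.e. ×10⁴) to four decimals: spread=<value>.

spread=268.0964

d₁ = [ln(V₀/D) + (r + σ²/2)T] / (σ√T)
   = [ln(512.0950/167.9236) + (0.0282 + 0.5·0.4892²)·6.1812] / (0.4892·√6.1812)
   = [1.115001 + 0.913942] / 1.216250 = 1.668196
d₂ = d₁ − σ√T = 1.668196 − 1.216250 = 0.451946
N(d₁) = 0.952362,  N(d₂) = 0.674346,  e^(−rT) = 0.840037
E₀ = V₀·N(d₁) − D·e^(−rT)·N(d₂)
   = 512.0950·0.952362 − 167.9236·0.840037·0.674346 = 392.575025
B₀ = V₀ − E₀ = 512.0950 − 392.575025 = 119.519975
spread = −(1/T)·ln(B₀/D) − r = −(1/6.1812)·ln(119.519975/167.9236) − 0.0282 = 0.02680964
in basis points: 0.02680964 × 10⁴ = 268.0964 bp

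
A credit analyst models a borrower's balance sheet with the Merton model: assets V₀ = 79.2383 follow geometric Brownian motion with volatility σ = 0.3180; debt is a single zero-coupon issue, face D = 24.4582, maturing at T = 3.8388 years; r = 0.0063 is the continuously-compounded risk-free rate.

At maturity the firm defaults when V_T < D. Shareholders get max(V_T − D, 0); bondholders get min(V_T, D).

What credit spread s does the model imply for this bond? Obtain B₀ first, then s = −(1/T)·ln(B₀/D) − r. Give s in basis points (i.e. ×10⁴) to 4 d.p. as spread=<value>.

spread=29.6200

d₁ = [ln(V₀/D) + (r + σ²/2)T] / (σ√T)
   = [ln(79.2383/24.4582) + (0.0063 + 0.5·0.3180²)·3.8388] / (0.3180·√3.8388)
   = [1.175494 + 0.218282] / 0.623053 = 2.237011
d₂ = d₁ − σ√T = 2.237011 − 0.623053 = 1.613958
N(d₁) = 0.987357,  N(d₂) = 0.946732,  e^(−rT) = 0.976106
E₀ = V₀·N(d₁) − D·e^(−rT)·N(d₂)
   = 79.2383·0.987357 − 24.4582·0.976106·0.946732 = 55.634433
B₀ = V₀ − E₀ = 79.2383 − 55.634433 = 23.603867
spread = −(1/T)·ln(B₀/D) − r = −(1/3.8388)·ln(23.603867/24.4582) − 0.0063 = 0.00296200
in basis points: 0.00296200 × 10⁴ = 29.6200 bp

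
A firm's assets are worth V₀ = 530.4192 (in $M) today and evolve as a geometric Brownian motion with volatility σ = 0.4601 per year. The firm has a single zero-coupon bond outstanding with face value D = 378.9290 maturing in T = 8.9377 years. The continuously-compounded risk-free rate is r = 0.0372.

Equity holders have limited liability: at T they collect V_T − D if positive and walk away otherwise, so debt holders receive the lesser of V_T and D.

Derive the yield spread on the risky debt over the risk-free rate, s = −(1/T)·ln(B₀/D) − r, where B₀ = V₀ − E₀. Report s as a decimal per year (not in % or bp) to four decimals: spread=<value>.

spread=0.0474

d₁ = [ln(V₀/D) + (r + σ²/2)T] / (σ√T)
   = [ln(530.4192/378.9290) + (0.0372 + 0.5·0.4601²)·8.9377] / (0.4601·√8.9377)
   = [0.336319 + 1.278502] / 1.375514 = 1.173976
d₂ = d₁ − σ√T = 1.173976 − 1.375514 = -0.201538
N(d₁) = 0.879798,  N(d₂) = 0.420139,  e^(−rT) = 0.717141
E₀ = V₀·N(d₁) − D·e^(−rT)·N(d₂)
   = 530.4192·0.879798 − 378.9290·0.717141·0.420139 = 352.490695
B₀ = V₀ − E₀ = 530.4192 − 352.490695 = 177.928505
spread = −(1/T)·ln(B₀/D) − r = −(1/8.9377)·ln(177.928505/378.9290) − 0.0372 = 0.04738183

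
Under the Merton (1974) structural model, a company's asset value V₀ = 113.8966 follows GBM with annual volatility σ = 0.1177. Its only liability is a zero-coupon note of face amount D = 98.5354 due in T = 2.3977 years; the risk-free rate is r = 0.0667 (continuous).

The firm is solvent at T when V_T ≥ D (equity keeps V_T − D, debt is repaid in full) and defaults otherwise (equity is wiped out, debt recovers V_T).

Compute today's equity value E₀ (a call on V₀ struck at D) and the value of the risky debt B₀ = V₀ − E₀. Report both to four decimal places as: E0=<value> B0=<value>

E0=30.2715 B0=83.6251

d₁ = [ln(V₀/D) + (r + σ²/2)T] / (σ√T)
   = [ln(113.8966/98.5354) + (0.0667 + 0.5·0.1177²)·2.3977] / (0.1177·√2.3977)
   = [0.144875 + 0.176535] / 0.182253 = 1.763539
d₂ = d₁ − σ√T = 1.763539 − 0.182253 = 1.581287
N(d₁) = 0.961095,  N(d₂) = 0.943094,  e^(−rT) = 0.852206
E₀ = V₀·N(d₁) − D·e^(−rT)·N(d₂)
   = 113.8966·0.961095 − 98.5354·0.852206·0.943094 = 30.271544
B₀ = V₀ − E₀ = 113.8966 − 30.271544 = 83.625056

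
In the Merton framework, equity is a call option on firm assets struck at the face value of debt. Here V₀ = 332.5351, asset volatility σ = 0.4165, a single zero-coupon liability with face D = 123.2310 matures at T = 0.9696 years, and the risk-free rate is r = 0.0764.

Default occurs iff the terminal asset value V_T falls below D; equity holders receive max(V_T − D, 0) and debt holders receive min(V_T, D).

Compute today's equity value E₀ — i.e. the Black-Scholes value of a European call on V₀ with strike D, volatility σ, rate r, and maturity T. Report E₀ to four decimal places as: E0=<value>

E0=218.2175

d₁ = [ln(V₀/D) + (r + σ²/2)T] / (σ√T)
   = [ln(332.5351/123.2310) + (0.0764 + 0.5·0.4165²)·0.9696] / (0.4165·√0.9696)
   = [0.992685 + 0.158177] / 0.410120 = 2.806156
d₂ = d₁ − σ√T = 2.806156 − 0.410120 = 2.396035
N(d₁) = 0.997493,  N(d₂) = 0.991713,  e^(−rT) = 0.928600
E₀ = V₀·N(d₁) − D·e^(−rT)·N(d₂)
   = 332.5351·0.997493 − 123.2310·0.928600·0.991713 = 218.217485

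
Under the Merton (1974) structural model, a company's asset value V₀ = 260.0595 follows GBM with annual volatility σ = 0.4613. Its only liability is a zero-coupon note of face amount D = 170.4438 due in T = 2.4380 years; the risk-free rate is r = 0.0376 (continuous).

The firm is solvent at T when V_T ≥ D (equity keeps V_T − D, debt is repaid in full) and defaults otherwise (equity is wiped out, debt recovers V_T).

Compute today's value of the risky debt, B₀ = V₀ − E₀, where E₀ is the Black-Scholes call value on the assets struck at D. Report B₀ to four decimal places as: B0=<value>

B0=136.0286

d₁ = [ln(V₀/D) + (r + σ²/2)T] / (σ√T)
   = [ln(260.0595/170.4438) + (0.0376 + 0.5·0.4613²)·2.4380] / (0.4613·√2.4380)
   = [0.422505 + 0.351069] / 0.720278 = 1.073993
d₂ = d₁ − σ√T = 1.073993 − 0.720278 = 0.353715
N(d₁) = 0.858587,  N(d₂) = 0.638224,  e^(−rT) = 0.912407
E₀ = V₀·N(d₁) − D·e^(−rT)·N(d₂)
   = 260.0595·0.858587 − 170.4438·0.912407·0.638224 = 124.030909
B₀ = V₀ − E₀ = 260.0595 − 124.030909 = 136.028591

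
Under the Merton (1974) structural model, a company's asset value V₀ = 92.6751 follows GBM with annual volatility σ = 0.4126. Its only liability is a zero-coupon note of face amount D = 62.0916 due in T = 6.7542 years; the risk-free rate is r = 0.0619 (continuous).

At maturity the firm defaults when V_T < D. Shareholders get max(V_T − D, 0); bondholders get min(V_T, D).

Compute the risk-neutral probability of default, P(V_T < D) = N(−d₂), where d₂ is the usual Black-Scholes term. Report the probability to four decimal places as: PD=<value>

PD=0.4101

d₁ = [ln(V₀/D) + (r + σ²/2)T] / (σ√T)
   = [ln(92.6751/62.0916) + (0.0619 + 0.5·0.4126²)·6.7542] / (0.4126·√6.7542)
   = [0.400489 + 0.992998] / 1.072300 = 1.299532
d₂ = d₁ − σ√T = 1.299532 − 1.072300 = 0.227232
risk-neutral PD = N(−d₂) = N(-0.227232) = 0.410122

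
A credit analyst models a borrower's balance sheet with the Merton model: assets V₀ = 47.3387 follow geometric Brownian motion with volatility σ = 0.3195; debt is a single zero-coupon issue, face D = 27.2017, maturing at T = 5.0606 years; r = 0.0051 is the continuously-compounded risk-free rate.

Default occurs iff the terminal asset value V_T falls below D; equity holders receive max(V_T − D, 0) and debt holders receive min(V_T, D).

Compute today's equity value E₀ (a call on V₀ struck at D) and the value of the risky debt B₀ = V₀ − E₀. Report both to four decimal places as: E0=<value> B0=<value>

E0=23.7413 B0=23.5974

d₁ = [ln(V₀/D) + (r + σ²/2)T] / (σ√T)
   = [ln(47.3387/27.2017) + (0.0051 + 0.5·0.3195²)·5.0606] / (0.3195·√5.0606)
   = [0.554049 + 0.284103] / 0.718740 = 1.166140
d₂ = d₁ − σ√T = 1.166140 − 0.718740 = 0.447400
N(d₁) = 0.878221,  N(d₂) = 0.672707,  e^(−rT) = 0.974521
E₀ = V₀·N(d₁) − D·e^(−rT)·N(d₂)
   = 47.3387·0.878221 − 27.2017·0.974521·0.672707 = 23.741306
B₀ = V₀ − E₀ = 47.3387 − 23.741306 = 23.597394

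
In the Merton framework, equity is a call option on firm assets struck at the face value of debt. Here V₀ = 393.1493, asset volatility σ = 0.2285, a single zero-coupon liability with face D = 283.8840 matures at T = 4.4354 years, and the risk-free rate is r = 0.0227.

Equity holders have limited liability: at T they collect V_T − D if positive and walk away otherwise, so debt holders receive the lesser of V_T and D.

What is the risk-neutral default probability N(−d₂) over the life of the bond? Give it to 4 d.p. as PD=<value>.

PD=0.2594

d₁ = [ln(V₀/D) + (r + σ²/2)T] / (σ√T)
   = [ln(393.1493/283.8840) + (0.0227 + 0.5·0.2285²)·4.4354] / (0.2285·√4.4354)
   = [0.325624 + 0.216475] / 0.481230 = 1.126485
d₂ = d₁ − σ√T = 1.126485 − 0.481230 = 0.645255
risk-neutral PD = N(−d₂) = N(-0.645255) = 0.259381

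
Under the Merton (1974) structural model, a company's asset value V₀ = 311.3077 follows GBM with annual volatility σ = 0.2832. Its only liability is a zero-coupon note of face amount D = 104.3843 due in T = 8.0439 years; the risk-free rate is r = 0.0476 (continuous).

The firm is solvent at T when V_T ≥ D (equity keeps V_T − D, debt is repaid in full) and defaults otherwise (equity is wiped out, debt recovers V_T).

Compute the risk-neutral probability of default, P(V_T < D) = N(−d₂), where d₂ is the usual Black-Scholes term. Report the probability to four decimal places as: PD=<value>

PD=0.0756

d₁ = [ln(V₀/D) + (r + σ²/2)T] / (σ√T)
   = [ln(311.3077/104.3843) + (0.0476 + 0.5·0.2832²)·8.0439] / (0.2832·√8.0439)
   = [1.092703 + 0.705459] / 0.803205 = 2.238732
d₂ = d₁ − σ√T = 2.238732 − 0.803205 = 1.435527
risk-neutral PD = N(−d₂) = N(-1.435527) = 0.075569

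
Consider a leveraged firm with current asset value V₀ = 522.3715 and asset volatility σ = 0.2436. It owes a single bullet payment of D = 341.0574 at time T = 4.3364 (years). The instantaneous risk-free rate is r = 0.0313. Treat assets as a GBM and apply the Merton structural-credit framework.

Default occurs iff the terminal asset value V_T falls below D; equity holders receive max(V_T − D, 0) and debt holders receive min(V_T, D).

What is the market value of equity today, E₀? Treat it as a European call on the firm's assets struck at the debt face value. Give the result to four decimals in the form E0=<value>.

d₁ = [ln(V₀/D) + (r + σ²/2)T] / (σ√T)
   = [ln(522.3715/341.0574) + (0.0313 + 0.5·0.2436²)·4.3364] / (0.2436·√4.3364)
   = [0.426328 + 0.264392] / 0.507273 = 1.361634
d₂ = d₁ − σ√T = 1.361634 − 0.507273 = 0.854361
N(d₁) = 0.913343,  N(d₂) = 0.803548,  e^(−rT) = 0.873079
E₀ = V₀·N(d₁) − D·e^(−rT)·N(d₂)
   = 522.3715·0.913343 − 341.0574·0.873079·0.803548 = 237.832162

E0=237.8322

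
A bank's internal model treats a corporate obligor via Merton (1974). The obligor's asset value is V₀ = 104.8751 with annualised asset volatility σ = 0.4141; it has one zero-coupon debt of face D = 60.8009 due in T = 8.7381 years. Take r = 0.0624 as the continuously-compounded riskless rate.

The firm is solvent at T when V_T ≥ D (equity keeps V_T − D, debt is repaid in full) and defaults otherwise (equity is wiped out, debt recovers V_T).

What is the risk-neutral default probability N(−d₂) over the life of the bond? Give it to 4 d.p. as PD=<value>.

d₁ = [ln(V₀/D) + (r + σ²/2)T] / (σ√T)
   = [ln(104.8751/60.8009) + (0.0624 + 0.5·0.4141²)·8.7381] / (0.4141·√8.7381)
   = [0.545166 + 1.294457] / 1.224091 = 1.502848
d₂ = d₁ − σ√T = 1.502848 − 1.224091 = 0.278757
risk-neutral PD = N(−d₂) = N(-0.278757) = 0.390216

PD=0.3902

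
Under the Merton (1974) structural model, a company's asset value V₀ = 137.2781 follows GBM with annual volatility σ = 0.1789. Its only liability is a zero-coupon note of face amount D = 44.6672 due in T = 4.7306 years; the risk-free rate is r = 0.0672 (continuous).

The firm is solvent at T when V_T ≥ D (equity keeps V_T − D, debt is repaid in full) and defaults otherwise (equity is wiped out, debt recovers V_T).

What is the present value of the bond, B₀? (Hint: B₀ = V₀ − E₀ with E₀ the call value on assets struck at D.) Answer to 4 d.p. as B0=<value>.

d₁ = [ln(V₀/D) + (r + σ²/2)T] / (σ√T)
   = [ln(137.2781/44.6672) + (0.0672 + 0.5·0.1789²)·4.7306] / (0.1789·√4.7306)
   = [1.122769 + 0.393598] / 0.389106 = 3.897051
d₂ = d₁ − σ√T = 3.897051 − 0.389106 = 3.507944
N(d₁) = 0.999951,  N(d₂) = 0.999774,  e^(−rT) = 0.727678
E₀ = V₀·N(d₁) − D·e^(−rT)·N(d₂)
   = 137.2781·0.999951 − 44.6672·0.727678·0.999774 = 104.775406
B₀ = V₀ − E₀ = 137.2781 − 104.775406 = 32.502694

B0=32.5027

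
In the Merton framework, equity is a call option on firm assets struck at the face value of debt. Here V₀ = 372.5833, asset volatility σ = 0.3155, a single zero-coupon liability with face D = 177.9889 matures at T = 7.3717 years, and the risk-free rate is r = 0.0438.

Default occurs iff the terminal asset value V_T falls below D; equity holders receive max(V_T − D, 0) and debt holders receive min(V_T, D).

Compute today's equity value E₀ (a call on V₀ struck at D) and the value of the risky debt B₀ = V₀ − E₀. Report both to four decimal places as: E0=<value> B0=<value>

E0=252.8316 B0=119.7517

d₁ = [ln(V₀/D) + (r + σ²/2)T] / (σ√T)
   = [ln(372.5833/177.9889) + (0.0438 + 0.5·0.3155²)·7.3717] / (0.3155·√7.3717)
   = [0.738739 + 0.689771] / 0.856610 = 1.667632
d₂ = d₁ − σ√T = 1.667632 − 0.856610 = 0.811022
N(d₁) = 0.952306,  N(d₂) = 0.791323,  e^(−rT) = 0.724060
E₀ = V₀·N(d₁) − D·e^(−rT)·N(d₂)
   = 372.5833·0.952306 − 177.9889·0.724060·0.791323 = 252.831578
B₀ = V₀ − E₀ = 372.5833 − 252.831578 = 119.751722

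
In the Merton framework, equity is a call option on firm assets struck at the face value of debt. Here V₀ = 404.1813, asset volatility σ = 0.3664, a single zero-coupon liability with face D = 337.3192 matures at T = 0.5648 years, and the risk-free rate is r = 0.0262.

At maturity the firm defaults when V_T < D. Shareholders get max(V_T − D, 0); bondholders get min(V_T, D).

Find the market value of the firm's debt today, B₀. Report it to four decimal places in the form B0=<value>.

B0=318.2739

d₁ = [ln(V₀/D) + (r + σ²/2)T] / (σ√T)
   = [ln(404.1813/337.3192) + (0.0262 + 0.5·0.3664²)·0.5648] / (0.3664·√0.5648)
   = [0.180834 + 0.052710] / 0.275361 = 0.848135
d₂ = d₁ − σ√T = 0.848135 − 0.275361 = 0.572774
N(d₁) = 0.801819,  N(d₂) = 0.716601,  e^(−rT) = 0.985311
E₀ = V₀·N(d₁) − D·e^(−rT)·N(d₂)
   = 404.1813·0.801819 − 337.3192·0.985311·0.716601 = 85.907419
B₀ = V₀ − E₀ = 404.1813 − 85.907419 = 318.273881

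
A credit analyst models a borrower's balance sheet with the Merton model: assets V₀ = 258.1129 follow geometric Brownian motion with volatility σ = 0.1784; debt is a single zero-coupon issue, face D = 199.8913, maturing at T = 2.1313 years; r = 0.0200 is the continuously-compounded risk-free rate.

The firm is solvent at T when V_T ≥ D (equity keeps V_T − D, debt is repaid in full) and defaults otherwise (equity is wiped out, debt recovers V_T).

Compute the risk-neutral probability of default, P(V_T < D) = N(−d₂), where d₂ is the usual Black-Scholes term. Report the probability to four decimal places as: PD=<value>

PD=0.1551

d₁ = [ln(V₀/D) + (r + σ²/2)T] / (σ√T)
   = [ln(258.1129/199.8913) + (0.0200 + 0.5·0.1784²)·2.1313] / (0.1784·√2.1313)
   = [0.255623 + 0.076542] / 0.260446 = 1.275373
d₂ = d₁ − σ√T = 1.275373 − 0.260446 = 1.014927
risk-neutral PD = N(−d₂) = N(-1.014927) = 0.155070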